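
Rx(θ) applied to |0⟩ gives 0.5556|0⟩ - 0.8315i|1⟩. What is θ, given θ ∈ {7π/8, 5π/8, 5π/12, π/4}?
5π/8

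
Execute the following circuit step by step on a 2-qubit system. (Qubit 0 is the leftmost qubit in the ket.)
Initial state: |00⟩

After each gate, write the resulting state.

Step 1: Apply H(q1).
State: 1/√2|00⟩ + 1/√2|01⟩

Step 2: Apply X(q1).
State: 1/√2|00⟩ + 1/√2|01⟩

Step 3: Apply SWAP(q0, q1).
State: 1/√2|00⟩ + 1/√2|10⟩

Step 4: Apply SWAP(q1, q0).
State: 1/√2|00⟩ + 1/√2|01⟩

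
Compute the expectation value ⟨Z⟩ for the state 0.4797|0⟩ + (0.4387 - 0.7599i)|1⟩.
-0.5398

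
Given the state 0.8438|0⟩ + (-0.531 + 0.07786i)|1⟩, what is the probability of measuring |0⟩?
0.712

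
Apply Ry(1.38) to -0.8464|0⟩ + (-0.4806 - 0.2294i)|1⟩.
(-0.3469 + 0.146i)|0⟩ + (-0.9094 - 0.1769i)|1⟩

Ry(1.38) = [[cos(θ/2), −sin(θ/2)], [sin(θ/2), cos(θ/2)]]; θ = 1.38, cos(θ/2) ≈ 0.771246, sin(θ/2) ≈ 0.636537.
With a = amp(|0⟩) = -0.8464 and b = amp(|1⟩) = (-0.4806 - 0.2294i):
new amp(|0⟩) = (0.771246)·a + (-0.636537)·b = (-0.3469 + 0.146i)
new amp(|1⟩) = (0.636537)·a + (0.771246)·b = (-0.9094 - 0.1769i)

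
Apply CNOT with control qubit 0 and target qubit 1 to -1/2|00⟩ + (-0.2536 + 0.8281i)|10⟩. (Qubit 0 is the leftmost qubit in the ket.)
-1/2|00⟩ + (-0.2536 + 0.8281i)|11⟩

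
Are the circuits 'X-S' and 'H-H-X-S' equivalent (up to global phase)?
Yes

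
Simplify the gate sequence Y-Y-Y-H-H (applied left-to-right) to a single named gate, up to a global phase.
Y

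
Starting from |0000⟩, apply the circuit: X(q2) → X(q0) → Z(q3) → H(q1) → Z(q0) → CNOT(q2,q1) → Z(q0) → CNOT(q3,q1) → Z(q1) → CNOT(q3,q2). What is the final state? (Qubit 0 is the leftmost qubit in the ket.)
1/√2|1010⟩ - 1/√2|1110⟩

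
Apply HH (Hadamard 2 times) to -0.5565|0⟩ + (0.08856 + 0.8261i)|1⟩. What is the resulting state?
-0.5565|0⟩ + (0.08856 + 0.8261i)|1⟩

H² = I, so an even number of Hadamards cancels: H^2 = I and the state is unchanged.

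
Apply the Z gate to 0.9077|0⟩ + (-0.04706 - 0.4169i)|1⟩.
0.9077|0⟩ + (0.04706 + 0.4169i)|1⟩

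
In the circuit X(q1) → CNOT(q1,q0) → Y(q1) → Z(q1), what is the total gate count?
4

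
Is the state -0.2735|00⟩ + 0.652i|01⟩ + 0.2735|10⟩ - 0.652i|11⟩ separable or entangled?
Separable

Writing the state as a|00⟩ + b|01⟩ + c|10⟩ + d|11⟩, it is a product state iff ad − bc = 0.
Here (a, b, c, d) = (-0.2735, 0.652i, 0.2735, -0.652i): ad − bc = (-0.2735)(-0.652i) − (0.652i)(0.2735) = 0, so the state is separable.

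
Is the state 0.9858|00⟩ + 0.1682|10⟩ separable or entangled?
Separable

Writing the state as a|00⟩ + b|01⟩ + c|10⟩ + d|11⟩, it is a product state iff ad − bc = 0.
Here (a, b, c, d) = (0.9858, 0, 0.1682, 0): ad − bc = (0.9858)(0) − (0)(0.1682) = 0, so the state is separable.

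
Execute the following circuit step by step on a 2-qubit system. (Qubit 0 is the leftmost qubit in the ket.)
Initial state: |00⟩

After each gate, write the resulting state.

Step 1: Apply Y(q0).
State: i|10⟩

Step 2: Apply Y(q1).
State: -|11⟩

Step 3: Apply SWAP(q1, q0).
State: -|11⟩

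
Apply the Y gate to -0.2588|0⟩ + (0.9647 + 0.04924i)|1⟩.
(0.04924 - 0.9647i)|0⟩ - 0.2588i|1⟩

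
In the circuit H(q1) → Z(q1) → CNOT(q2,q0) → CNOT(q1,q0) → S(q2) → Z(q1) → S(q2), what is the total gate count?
7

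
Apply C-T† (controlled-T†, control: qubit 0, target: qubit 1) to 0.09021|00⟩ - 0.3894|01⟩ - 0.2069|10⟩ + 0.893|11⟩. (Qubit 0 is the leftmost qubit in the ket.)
0.09021|00⟩ - 0.3894|01⟩ - 0.2069|10⟩ + (0.6314 - 0.6314i)|11⟩

C-T† leaves the control-|0⟩ kets |00⟩, |01⟩ unchanged and applies T† to qubit 1 on the control-|1⟩ pair (|10⟩, |11⟩).
T† = [[1, 0], [0, (1/√2 - (1/√2)i)]].
With a = amp(|10⟩) = -0.2069 and b = amp(|11⟩) = 0.893:
new amp(|10⟩) = (1)·a = -0.2069
new amp(|11⟩) = (1/√2 - (1/√2)i)·b = (0.6314 - 0.6314i)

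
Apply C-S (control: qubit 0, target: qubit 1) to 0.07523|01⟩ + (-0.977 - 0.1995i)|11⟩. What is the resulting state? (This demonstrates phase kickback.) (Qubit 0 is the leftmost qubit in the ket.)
0.07523|01⟩ + (0.1995 - 0.977i)|11⟩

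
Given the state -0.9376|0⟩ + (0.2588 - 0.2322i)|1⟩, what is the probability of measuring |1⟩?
0.1209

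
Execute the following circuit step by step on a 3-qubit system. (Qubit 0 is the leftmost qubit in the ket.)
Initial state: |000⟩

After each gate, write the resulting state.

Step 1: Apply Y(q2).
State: i|001⟩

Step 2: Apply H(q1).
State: (1/√2)i|001⟩ + (1/√2)i|011⟩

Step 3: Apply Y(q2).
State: 1/√2|000⟩ + 1/√2|010⟩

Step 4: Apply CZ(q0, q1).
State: 1/√2|000⟩ + 1/√2|010⟩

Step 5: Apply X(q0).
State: 1/√2|100⟩ + 1/√2|110⟩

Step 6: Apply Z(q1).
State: 1/√2|100⟩ - 1/√2|110⟩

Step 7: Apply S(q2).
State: 1/√2|100⟩ - 1/√2|110⟩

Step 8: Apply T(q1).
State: 1/√2|100⟩ + (-1/2 - (1/2)i)|110⟩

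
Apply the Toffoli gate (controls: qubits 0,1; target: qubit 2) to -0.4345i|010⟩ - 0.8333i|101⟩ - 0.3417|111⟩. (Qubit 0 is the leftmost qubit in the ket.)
-0.4345i|010⟩ - 0.8333i|101⟩ - 0.3417|110⟩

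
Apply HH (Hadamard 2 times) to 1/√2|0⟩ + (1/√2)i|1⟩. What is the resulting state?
1/√2|0⟩ + (1/√2)i|1⟩

H² = I, so an even number of Hadamards cancels: H^2 = I and the state is unchanged.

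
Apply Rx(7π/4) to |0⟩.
-0.9239|0⟩ - 0.3827i|1⟩

Rx(7π/4) = [[cos(θ/2), −i·sin(θ/2)], [−i·sin(θ/2), cos(θ/2)]]; θ = 7π/4, cos(θ/2) ≈ -0.92388, sin(θ/2) ≈ 0.382683.
With a = amp(|0⟩) = 1 and b = amp(|1⟩) = 0:
new amp(|0⟩) = (-0.92388)·a + (-0.382683i)·b = -0.9239
new amp(|1⟩) = (-0.382683i)·a + (-0.92388)·b = -0.3827i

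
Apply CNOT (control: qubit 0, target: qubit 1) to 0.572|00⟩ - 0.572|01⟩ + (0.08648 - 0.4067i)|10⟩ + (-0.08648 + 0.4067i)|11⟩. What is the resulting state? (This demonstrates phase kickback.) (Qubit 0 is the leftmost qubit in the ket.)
0.572|00⟩ - 0.572|01⟩ + (-0.08648 + 0.4067i)|10⟩ + (0.08648 - 0.4067i)|11⟩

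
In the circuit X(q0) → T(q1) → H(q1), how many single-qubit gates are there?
3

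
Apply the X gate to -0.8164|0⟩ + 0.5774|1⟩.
0.5774|0⟩ - 0.8164|1⟩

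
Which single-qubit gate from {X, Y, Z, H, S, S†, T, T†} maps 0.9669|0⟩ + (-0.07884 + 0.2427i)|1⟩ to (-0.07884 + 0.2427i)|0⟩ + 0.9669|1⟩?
X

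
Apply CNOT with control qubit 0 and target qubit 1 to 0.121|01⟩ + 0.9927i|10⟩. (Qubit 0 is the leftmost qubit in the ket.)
0.121|01⟩ + 0.9927i|11⟩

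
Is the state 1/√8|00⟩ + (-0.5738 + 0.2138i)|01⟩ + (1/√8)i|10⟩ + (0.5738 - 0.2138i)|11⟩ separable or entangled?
Entangled

Writing the state as a|00⟩ + b|01⟩ + c|10⟩ + d|11⟩, it is a product state iff ad − bc = 0.
Here (a, b, c, d) = (1/√8, (-0.5738 + 0.2138i), (1/√8)i, (0.5738 - 0.2138i)): ad − bc = (1/√8)(0.5738 - 0.2138i) − (-0.5738 + 0.2138i)((1/√8)i) = (0.2785 + 0.1273i) ≠ 0, so the state is entangled.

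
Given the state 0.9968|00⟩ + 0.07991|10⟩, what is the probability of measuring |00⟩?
0.9936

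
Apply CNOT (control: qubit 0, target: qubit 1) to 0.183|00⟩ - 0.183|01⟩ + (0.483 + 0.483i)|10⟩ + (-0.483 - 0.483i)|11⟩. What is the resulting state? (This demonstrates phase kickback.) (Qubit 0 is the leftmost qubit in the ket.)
0.183|00⟩ - 0.183|01⟩ + (-0.483 - 0.483i)|10⟩ + (0.483 + 0.483i)|11⟩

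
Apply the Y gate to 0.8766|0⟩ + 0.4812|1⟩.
-0.4812i|0⟩ + 0.8766i|1⟩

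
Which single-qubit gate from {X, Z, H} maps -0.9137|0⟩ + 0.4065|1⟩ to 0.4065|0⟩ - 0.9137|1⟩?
X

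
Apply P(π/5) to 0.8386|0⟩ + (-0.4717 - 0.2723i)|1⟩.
0.8386|0⟩ + (-0.2216 - 0.4976i)|1⟩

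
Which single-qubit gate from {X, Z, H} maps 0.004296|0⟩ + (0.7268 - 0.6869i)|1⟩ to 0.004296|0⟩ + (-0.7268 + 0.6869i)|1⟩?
Z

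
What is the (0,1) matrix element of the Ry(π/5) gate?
-0.309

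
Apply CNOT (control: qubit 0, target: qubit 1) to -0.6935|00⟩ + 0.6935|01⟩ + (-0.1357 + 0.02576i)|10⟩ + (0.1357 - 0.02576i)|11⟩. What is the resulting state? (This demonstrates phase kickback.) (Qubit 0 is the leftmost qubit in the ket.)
-0.6935|00⟩ + 0.6935|01⟩ + (0.1357 - 0.02576i)|10⟩ + (-0.1357 + 0.02576i)|11⟩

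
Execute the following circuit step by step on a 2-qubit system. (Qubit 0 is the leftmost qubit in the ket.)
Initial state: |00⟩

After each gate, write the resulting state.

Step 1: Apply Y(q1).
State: i|01⟩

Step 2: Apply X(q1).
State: i|00⟩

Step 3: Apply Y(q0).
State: -|10⟩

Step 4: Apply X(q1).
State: -|11⟩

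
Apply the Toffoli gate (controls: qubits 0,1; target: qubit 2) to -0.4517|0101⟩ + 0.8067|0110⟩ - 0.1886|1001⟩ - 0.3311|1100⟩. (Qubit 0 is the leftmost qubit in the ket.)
-0.4517|0101⟩ + 0.8067|0110⟩ - 0.1886|1001⟩ - 0.3311|1110⟩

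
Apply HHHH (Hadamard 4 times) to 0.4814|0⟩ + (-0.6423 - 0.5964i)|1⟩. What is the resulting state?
0.4814|0⟩ + (-0.6423 - 0.5964i)|1⟩

H² = I, so an even number of Hadamards cancels: H^4 = I and the state is unchanged.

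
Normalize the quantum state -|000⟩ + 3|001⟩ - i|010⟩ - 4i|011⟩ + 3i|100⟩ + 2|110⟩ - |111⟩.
-0.1562|000⟩ + 0.4685|001⟩ - 0.1562i|010⟩ - 0.6247i|011⟩ + 0.4685i|100⟩ + 0.3123|110⟩ - 0.1562|111⟩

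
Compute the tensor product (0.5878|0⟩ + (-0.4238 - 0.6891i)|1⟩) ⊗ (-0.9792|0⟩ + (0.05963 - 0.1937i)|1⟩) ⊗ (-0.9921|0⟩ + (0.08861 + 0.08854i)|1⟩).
0.571|000⟩ + (-0.051 - 0.05096i)|001⟩ + (-0.03477 + 0.113i)|010⟩ + (0.01319 - 0.006985i)|011⟩ + (-0.4117 - 0.6694i)|100⟩ + (-0.02297 + 0.09653i)|101⟩ + (0.1575 - 0.04068i)|110⟩ + (-0.0177 - 0.01042i)|111⟩

amp(|b₁b₂…⟩) = product of the factor amplitudes for bits b₁, b₂, …; only kets whose every factor amplitude is nonzero survive.
|000⟩: (0.5878)(-0.9792)(-0.9921) = 0.571
|001⟩: (0.5878)(-0.9792)(0.08861 + 0.08854i) = (-0.051 - 0.05096i)
|010⟩: (0.5878)(0.05963 - 0.1937i)(-0.9921) = (-0.03477 + 0.113i)
|011⟩: (0.5878)(0.05963 - 0.1937i)(0.08861 + 0.08854i) = (0.01319 - 0.006985i)
|100⟩: (-0.4238 - 0.6891i)(-0.9792)(-0.9921) = (-0.4117 - 0.6694i)
|101⟩: (-0.4238 - 0.6891i)(-0.9792)(0.08861 + 0.08854i) = (-0.02297 + 0.09653i)
|110⟩: (-0.4238 - 0.6891i)(0.05963 - 0.1937i)(-0.9921) = (0.1575 - 0.04068i)
|111⟩: (-0.4238 - 0.6891i)(0.05963 - 0.1937i)(0.08861 + 0.08854i) = (-0.0177 - 0.01042i)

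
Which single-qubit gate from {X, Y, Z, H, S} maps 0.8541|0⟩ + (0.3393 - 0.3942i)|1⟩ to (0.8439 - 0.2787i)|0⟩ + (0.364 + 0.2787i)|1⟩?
H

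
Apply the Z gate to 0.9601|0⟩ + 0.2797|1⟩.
0.9601|0⟩ - 0.2797|1⟩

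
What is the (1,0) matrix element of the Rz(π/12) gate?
0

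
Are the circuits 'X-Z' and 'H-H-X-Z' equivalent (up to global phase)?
Yes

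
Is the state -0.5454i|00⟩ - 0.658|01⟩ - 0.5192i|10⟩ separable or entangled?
Entangled

Writing the state as a|00⟩ + b|01⟩ + c|10⟩ + d|11⟩, it is a product state iff ad − bc = 0.
Here (a, b, c, d) = (-0.5454i, -0.658, -0.5192i, 0): ad − bc = (-0.5454i)(0) − (-0.658)(-0.5192i) = -0.3416i ≠ 0, so the state is entangled.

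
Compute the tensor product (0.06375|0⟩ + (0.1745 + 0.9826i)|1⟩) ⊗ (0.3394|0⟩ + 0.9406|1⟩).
0.02164|00⟩ + 0.05996|01⟩ + (0.05923 + 0.3335i)|10⟩ + (0.1641 + 0.9242i)|11⟩

amp(|b₁b₂…⟩) = product of the factor amplitudes for bits b₁, b₂, …; only kets whose every factor amplitude is nonzero survive.
|00⟩: (0.06375)(0.3394) = 0.02164
|01⟩: (0.06375)(0.9406) = 0.05996
|10⟩: (0.1745 + 0.9826i)(0.3394) = (0.05923 + 0.3335i)
|11⟩: (0.1745 + 0.9826i)(0.9406) = (0.1641 + 0.9242i)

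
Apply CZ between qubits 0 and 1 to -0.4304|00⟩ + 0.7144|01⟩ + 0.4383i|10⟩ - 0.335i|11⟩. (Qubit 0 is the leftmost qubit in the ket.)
-0.4304|00⟩ + 0.7144|01⟩ + 0.4383i|10⟩ + 0.335i|11⟩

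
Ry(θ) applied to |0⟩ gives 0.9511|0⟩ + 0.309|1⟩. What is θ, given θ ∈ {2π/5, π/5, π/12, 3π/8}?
π/5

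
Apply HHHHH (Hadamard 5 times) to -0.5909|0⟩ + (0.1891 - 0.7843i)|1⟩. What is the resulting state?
(-0.2841 - 0.5546i)|0⟩ + (-0.5515 + 0.5546i)|1⟩

H² = I, so H^5 = H: a single Hadamard. With (a, b) = (-0.5909, (0.1891 - 0.7843i)), H gives ((a + b)/√2, (a − b)/√2) = ((-0.2841 - 0.5546i), (-0.5515 + 0.5546i)).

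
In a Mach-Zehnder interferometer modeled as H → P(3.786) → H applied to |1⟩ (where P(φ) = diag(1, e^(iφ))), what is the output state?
(0.8997 + 0.3004i)|0⟩ + (0.1003 - 0.3004i)|1⟩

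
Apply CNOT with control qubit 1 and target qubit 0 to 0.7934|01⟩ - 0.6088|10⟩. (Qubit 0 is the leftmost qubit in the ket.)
-0.6088|10⟩ + 0.7934|11⟩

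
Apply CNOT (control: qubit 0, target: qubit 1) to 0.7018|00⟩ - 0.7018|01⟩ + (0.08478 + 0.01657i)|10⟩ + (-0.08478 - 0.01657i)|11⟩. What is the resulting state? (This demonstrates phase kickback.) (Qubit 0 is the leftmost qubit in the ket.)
0.7018|00⟩ - 0.7018|01⟩ + (-0.08478 - 0.01657i)|10⟩ + (0.08478 + 0.01657i)|11⟩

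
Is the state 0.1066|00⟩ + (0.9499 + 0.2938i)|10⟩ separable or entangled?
Separable

Writing the state as a|00⟩ + b|01⟩ + c|10⟩ + d|11⟩, it is a product state iff ad − bc = 0.
Here (a, b, c, d) = (0.1066, 0, (0.9499 + 0.2938i), 0): ad − bc = (0.1066)(0) − (0)(0.9499 + 0.2938i) = 0, so the state is separable.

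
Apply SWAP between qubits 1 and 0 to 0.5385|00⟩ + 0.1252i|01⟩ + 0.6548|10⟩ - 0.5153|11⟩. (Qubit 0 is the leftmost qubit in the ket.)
0.5385|00⟩ + 0.6548|01⟩ + 0.1252i|10⟩ - 0.5153|11⟩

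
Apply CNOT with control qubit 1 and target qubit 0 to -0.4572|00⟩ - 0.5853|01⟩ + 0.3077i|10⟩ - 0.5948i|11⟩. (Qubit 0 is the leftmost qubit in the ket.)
-0.4572|00⟩ - 0.5948i|01⟩ + 0.3077i|10⟩ - 0.5853|11⟩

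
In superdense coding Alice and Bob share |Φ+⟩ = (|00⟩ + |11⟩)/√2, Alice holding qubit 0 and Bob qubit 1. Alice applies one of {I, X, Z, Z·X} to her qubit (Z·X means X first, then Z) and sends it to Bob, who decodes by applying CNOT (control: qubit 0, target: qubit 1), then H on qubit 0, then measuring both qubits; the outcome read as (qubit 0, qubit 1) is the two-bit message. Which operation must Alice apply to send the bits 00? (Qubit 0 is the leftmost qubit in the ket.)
I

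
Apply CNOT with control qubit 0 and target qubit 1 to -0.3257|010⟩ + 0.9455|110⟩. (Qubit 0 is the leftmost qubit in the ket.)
-0.3257|010⟩ + 0.9455|100⟩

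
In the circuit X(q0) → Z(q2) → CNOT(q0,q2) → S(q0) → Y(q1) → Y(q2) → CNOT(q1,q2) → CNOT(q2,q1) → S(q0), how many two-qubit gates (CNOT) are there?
3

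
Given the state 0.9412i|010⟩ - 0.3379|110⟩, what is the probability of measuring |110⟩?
0.1142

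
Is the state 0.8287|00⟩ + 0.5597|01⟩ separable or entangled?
Separable

Writing the state as a|00⟩ + b|01⟩ + c|10⟩ + d|11⟩, it is a product state iff ad − bc = 0.
Here (a, b, c, d) = (0.8287, 0.5597, 0, 0): ad − bc = (0.8287)(0) − (0.5597)(0) = 0, so the state is separable.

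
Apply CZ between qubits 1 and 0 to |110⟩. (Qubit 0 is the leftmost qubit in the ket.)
-|110⟩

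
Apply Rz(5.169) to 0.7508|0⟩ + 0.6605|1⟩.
(-0.6373 - 0.397i)|0⟩ + (-0.5606 + 0.3492i)|1⟩

Rz(5.169) = [[e^(−iθ/2), 0], [0, e^(iθ/2)]] with e^(±iθ/2) = cos(θ/2) ± i·sin(θ/2); θ = 5.169, cos(θ/2) ≈ -0.848796, sin(θ/2) ≈ 0.528721.
With a = amp(|0⟩) = 0.7508 and b = amp(|1⟩) = 0.6605:
new amp(|0⟩) = (-0.848796 - 0.528721i)·a = (-0.6373 - 0.397i)
new amp(|1⟩) = (-0.848796 + 0.528721i)·b = (-0.5606 + 0.3492i)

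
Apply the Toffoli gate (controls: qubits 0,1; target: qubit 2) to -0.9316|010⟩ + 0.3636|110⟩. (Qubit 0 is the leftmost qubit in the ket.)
-0.9316|010⟩ + 0.3636|111⟩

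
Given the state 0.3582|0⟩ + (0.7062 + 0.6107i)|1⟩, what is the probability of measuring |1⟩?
0.8717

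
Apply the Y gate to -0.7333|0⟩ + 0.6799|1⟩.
-0.6799i|0⟩ - 0.7333i|1⟩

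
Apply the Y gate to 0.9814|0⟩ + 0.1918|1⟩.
-0.1918i|0⟩ + 0.9814i|1⟩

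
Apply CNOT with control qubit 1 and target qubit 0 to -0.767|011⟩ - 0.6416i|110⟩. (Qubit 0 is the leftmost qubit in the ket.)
-0.6416i|010⟩ - 0.767|111⟩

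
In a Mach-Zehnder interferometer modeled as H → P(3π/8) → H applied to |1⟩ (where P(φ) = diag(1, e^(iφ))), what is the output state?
(0.3087 - 0.4619i)|0⟩ + (0.6913 + 0.4619i)|1⟩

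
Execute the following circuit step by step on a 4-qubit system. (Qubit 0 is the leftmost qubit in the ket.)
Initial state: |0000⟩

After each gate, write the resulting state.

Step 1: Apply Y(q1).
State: i|0100⟩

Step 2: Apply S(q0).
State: i|0100⟩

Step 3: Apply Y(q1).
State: |0000⟩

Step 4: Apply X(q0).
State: |1000⟩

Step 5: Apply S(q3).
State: |1000⟩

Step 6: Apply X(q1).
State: |1100⟩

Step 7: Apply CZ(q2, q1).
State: |1100⟩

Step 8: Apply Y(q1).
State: -i|1000⟩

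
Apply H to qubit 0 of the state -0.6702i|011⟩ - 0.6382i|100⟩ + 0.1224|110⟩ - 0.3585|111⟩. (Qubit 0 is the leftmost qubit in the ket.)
-0.4513i|000⟩ + 0.08655|010⟩ + (-0.2535 - 0.4739i)|011⟩ + 0.4513i|100⟩ - 0.08655|110⟩ + (0.2535 - 0.4739i)|111⟩

H on qubit 0 mixes each pair of kets that differ only in qubit 0: amplitudes (a, b) of (|…0…⟩, |…1…⟩) become ((a + b)/√2, (a − b)/√2). Kets absent from the input have amplitude 0.
(|000⟩, |100⟩): (a, b) = (0, -0.6382i) → (-0.4513i, 0.4513i)
(|010⟩, |110⟩): (a, b) = (0, 0.1224) → (0.08655, -0.08655)
(|011⟩, |111⟩): (a, b) = (-0.6702i, -0.3585) → ((-0.2535 - 0.4739i), (0.2535 - 0.4739i))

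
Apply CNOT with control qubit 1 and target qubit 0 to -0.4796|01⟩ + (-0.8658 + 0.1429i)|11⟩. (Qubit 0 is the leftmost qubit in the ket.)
(-0.8658 + 0.1429i)|01⟩ - 0.4796|11⟩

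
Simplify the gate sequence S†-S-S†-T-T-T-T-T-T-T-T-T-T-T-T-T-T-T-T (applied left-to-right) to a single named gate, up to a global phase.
S†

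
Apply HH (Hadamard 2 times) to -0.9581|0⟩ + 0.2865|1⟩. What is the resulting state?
-0.9581|0⟩ + 0.2865|1⟩

H² = I, so an even number of Hadamards cancels: H^2 = I and the state is unchanged.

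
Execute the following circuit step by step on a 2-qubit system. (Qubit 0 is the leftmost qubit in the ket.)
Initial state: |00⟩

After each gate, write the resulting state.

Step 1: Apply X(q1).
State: |01⟩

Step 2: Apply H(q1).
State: 1/√2|00⟩ - 1/√2|01⟩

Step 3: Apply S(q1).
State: 1/√2|00⟩ - (1/√2)i|01⟩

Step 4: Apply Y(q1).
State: -1/√2|00⟩ + (1/√2)i|01⟩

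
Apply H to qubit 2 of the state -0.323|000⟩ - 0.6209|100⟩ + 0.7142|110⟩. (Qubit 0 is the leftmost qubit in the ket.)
-0.2284|000⟩ - 0.2284|001⟩ - 0.439|100⟩ - 0.439|101⟩ + 0.505|110⟩ + 0.505|111⟩

H on qubit 2 mixes each pair of kets that differ only in qubit 2: amplitudes (a, b) of (|…0…⟩, |…1…⟩) become ((a + b)/√2, (a − b)/√2). Kets absent from the input have amplitude 0.
(|000⟩, |001⟩): (a, b) = (-0.323, 0) → (-0.2284, -0.2284)
(|100⟩, |101⟩): (a, b) = (-0.6209, 0) → (-0.439, -0.439)
(|110⟩, |111⟩): (a, b) = (0.7142, 0) → (0.505, 0.505)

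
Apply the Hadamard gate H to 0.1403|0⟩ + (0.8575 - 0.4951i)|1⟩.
(0.7056 - 0.3501i)|0⟩ + (-0.5071 + 0.3501i)|1⟩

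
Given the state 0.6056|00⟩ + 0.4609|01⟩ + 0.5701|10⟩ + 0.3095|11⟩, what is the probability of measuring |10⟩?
0.325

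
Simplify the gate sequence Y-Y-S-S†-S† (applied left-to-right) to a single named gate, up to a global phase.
S†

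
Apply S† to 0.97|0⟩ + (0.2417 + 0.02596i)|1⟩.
0.97|0⟩ + (0.02596 - 0.2417i)|1⟩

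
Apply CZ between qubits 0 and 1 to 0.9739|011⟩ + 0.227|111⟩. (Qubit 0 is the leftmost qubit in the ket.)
0.9739|011⟩ - 0.227|111⟩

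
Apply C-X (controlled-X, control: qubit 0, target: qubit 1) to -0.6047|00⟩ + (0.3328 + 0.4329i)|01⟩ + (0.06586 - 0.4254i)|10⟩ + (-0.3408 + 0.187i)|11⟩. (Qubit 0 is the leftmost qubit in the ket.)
-0.6047|00⟩ + (0.3328 + 0.4329i)|01⟩ + (-0.3408 + 0.187i)|10⟩ + (0.06586 - 0.4254i)|11⟩

C-X leaves the control-|0⟩ kets |00⟩, |01⟩ unchanged and applies X to qubit 1 on the control-|1⟩ pair (|10⟩, |11⟩).
X = [[0, 1], [1, 0]].
With a = amp(|10⟩) = (0.06586 - 0.4254i) and b = amp(|11⟩) = (-0.3408 + 0.187i):
new amp(|10⟩) = (1)·b = (-0.3408 + 0.187i)
new amp(|11⟩) = (1)·a = (0.06586 - 0.4254i)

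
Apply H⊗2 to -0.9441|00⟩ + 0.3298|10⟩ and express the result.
-0.3072|00⟩ - 0.3072|01⟩ - 0.637|10⟩ - 0.637|11⟩

H⊗2 gives amp(|y⟩) = (1/2) Σ_x (−1)^(x·y) amp(|x⟩), where x·y is the number of positions in which both x and y have a 1.
|00⟩: (-0.9441 + 0.3298)/2 = -0.3072
|01⟩: (-0.9441 + 0.3298)/2 = -0.3072
|10⟩: (-0.9441 - 0.3298)/2 = -0.637
|11⟩: (-0.9441 - 0.3298)/2 = -0.637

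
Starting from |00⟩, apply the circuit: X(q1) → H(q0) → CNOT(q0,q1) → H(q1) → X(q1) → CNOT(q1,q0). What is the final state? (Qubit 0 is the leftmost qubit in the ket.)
-1/2|00⟩ + 1/2|01⟩ + 1/2|10⟩ + 1/2|11⟩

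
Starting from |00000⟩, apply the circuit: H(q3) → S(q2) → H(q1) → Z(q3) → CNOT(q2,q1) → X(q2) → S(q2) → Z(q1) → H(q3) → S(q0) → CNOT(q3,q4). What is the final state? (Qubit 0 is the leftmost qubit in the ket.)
(1/√2)i|00111⟩ - (1/√2)i|01111⟩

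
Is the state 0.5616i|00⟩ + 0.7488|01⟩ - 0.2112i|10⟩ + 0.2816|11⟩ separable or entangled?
Entangled

Writing the state as a|00⟩ + b|01⟩ + c|10⟩ + d|11⟩, it is a product state iff ad − bc = 0.
Here (a, b, c, d) = (0.5616i, 0.7488, -0.2112i, 0.2816): ad − bc = (0.5616i)(0.2816) − (0.7488)(-0.2112i) = 0.3163i ≠ 0, so the state is entangled.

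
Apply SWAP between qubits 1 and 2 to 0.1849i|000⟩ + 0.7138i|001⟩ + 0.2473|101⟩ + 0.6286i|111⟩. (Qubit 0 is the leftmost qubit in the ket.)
0.1849i|000⟩ + 0.7138i|010⟩ + 0.2473|110⟩ + 0.6286i|111⟩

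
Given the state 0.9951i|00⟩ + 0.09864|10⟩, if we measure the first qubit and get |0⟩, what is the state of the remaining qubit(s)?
i|0⟩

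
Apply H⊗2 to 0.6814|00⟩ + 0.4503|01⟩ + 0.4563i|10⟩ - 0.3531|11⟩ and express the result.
(0.3893 + 0.2282i)|00⟩ + (0.2921 + 0.2282i)|01⟩ + (0.7424 - 0.2282i)|10⟩ + (-0.061 - 0.2282i)|11⟩

H⊗2 gives amp(|y⟩) = (1/2) Σ_x (−1)^(x·y) amp(|x⟩), where x·y is the number of positions in which both x and y have a 1.
|00⟩: (0.6814 + 0.4503 + 0.4563i - 0.3531)/2 = (0.3893 + 0.2282i)
|01⟩: (0.6814 - 0.4503 + 0.4563i + 0.3531)/2 = (0.2921 + 0.2282i)
|10⟩: (0.6814 + 0.4503 - 0.4563i + 0.3531)/2 = (0.7424 - 0.2282i)
|11⟩: (0.6814 - 0.4503 - 0.4563i - 0.3531)/2 = (-0.061 - 0.2282i)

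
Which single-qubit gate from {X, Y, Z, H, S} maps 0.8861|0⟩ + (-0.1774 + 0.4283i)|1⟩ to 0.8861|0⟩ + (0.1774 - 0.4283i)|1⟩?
Z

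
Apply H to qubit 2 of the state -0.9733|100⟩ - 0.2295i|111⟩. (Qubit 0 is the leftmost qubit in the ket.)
-0.6882|100⟩ - 0.6882|101⟩ - 0.1623i|110⟩ + 0.1623i|111⟩

H on qubit 2 mixes each pair of kets that differ only in qubit 2: amplitudes (a, b) of (|…0…⟩, |…1…⟩) become ((a + b)/√2, (a − b)/√2). Kets absent from the input have amplitude 0.
(|100⟩, |101⟩): (a, b) = (-0.9733, 0) → (-0.6882, -0.6882)
(|110⟩, |111⟩): (a, b) = (0, -0.2295i) → (-0.1623i, 0.1623i)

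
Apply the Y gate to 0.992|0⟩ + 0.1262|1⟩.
-0.1262i|0⟩ + 0.992i|1⟩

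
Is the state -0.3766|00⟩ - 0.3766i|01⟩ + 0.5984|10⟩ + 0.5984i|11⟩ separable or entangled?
Separable

Writing the state as a|00⟩ + b|01⟩ + c|10⟩ + d|11⟩, it is a product state iff ad − bc = 0.
Here (a, b, c, d) = (-0.3766, -0.3766i, 0.5984, 0.5984i): ad − bc = (-0.3766)(0.5984i) − (-0.3766i)(0.5984) = 0, so the state is separable.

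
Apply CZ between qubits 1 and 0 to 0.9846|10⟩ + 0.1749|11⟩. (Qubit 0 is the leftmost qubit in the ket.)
0.9846|10⟩ - 0.1749|11⟩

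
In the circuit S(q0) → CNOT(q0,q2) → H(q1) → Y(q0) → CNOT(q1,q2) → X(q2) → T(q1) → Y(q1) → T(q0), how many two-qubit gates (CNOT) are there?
2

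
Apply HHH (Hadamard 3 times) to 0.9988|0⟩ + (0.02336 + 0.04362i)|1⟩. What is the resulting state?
(0.7228 + 0.03084i)|0⟩ + (0.6897 - 0.03084i)|1⟩

H² = I, so H^3 = H: a single Hadamard. With (a, b) = (0.9988, (0.02336 + 0.04362i)), H gives ((a + b)/√2, (a − b)/√2) = ((0.7228 + 0.03084i), (0.6897 - 0.03084i)).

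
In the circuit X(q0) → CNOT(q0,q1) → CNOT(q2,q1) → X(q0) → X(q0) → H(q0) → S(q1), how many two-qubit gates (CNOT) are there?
2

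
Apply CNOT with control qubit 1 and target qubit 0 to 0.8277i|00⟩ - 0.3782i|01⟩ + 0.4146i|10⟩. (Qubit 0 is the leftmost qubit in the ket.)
0.8277i|00⟩ + 0.4146i|10⟩ - 0.3782i|11⟩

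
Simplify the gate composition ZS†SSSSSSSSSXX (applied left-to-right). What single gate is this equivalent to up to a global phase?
Z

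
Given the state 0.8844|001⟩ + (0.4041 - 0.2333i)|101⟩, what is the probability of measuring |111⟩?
0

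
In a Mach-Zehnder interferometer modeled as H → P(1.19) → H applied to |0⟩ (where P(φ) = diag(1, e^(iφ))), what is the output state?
(0.6858 + 0.4642i)|0⟩ + (0.3142 - 0.4642i)|1⟩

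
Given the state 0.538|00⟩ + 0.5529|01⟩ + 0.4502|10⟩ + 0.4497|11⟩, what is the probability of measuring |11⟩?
0.2022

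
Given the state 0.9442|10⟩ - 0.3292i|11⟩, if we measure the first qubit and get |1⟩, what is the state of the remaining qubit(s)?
0.9443|0⟩ - 0.3292i|1⟩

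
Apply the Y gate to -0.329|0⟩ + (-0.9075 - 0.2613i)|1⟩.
(-0.2613 + 0.9075i)|0⟩ - 0.329i|1⟩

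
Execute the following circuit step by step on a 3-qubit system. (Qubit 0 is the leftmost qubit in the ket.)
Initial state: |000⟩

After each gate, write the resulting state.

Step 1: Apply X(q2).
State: |001⟩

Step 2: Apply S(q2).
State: i|001⟩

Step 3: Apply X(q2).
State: i|000⟩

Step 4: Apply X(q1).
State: i|010⟩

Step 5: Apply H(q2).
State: (1/√2)i|010⟩ + (1/√2)i|011⟩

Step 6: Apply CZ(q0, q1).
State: (1/√2)i|010⟩ + (1/√2)i|011⟩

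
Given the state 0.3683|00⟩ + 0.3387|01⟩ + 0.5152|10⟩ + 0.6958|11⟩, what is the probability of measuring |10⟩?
0.2654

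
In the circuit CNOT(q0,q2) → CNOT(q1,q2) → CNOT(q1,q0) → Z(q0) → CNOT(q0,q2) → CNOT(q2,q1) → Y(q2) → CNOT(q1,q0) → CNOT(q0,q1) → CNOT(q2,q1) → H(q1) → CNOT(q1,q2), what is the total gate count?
12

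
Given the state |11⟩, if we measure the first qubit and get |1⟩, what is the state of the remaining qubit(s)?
|1⟩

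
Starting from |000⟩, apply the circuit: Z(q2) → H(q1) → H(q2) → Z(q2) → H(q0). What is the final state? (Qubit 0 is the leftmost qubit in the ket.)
1/√8|000⟩ - 1/√8|001⟩ + 1/√8|010⟩ - 1/√8|011⟩ + 1/√8|100⟩ - 1/√8|101⟩ + 1/√8|110⟩ - 1/√8|111⟩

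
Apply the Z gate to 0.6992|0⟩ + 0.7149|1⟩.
0.6992|0⟩ - 0.7149|1⟩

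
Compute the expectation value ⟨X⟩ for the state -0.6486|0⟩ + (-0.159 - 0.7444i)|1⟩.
0.2063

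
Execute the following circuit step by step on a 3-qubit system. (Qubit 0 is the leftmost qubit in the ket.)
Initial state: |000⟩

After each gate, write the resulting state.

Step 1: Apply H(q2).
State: 1/√2|000⟩ + 1/√2|001⟩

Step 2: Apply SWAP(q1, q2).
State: 1/√2|000⟩ + 1/√2|010⟩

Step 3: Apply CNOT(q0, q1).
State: 1/√2|000⟩ + 1/√2|010⟩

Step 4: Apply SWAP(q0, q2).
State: 1/√2|000⟩ + 1/√2|010⟩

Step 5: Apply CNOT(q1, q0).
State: 1/√2|000⟩ + 1/√2|110⟩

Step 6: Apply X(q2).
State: 1/√2|001⟩ + 1/√2|111⟩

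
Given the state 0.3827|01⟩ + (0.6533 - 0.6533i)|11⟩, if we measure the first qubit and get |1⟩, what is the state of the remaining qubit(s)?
(1/√2 - (1/√2)i)|1⟩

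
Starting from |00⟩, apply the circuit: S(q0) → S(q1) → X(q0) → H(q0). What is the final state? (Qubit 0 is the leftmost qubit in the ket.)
1/√2|00⟩ - 1/√2|10⟩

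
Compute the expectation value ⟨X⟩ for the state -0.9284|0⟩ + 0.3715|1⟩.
-0.6898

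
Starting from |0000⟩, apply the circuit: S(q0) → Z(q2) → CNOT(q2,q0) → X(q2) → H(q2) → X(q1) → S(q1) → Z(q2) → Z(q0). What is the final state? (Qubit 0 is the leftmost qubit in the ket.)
(1/√2)i|0100⟩ + (1/√2)i|0110⟩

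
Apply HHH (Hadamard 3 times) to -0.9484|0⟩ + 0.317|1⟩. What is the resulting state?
-0.4465|0⟩ - 0.8948|1⟩

H² = I, so H^3 = H: a single Hadamard. With (a, b) = (-0.9484, 0.317), H gives ((a + b)/√2, (a − b)/√2) = (-0.4465, -0.8948).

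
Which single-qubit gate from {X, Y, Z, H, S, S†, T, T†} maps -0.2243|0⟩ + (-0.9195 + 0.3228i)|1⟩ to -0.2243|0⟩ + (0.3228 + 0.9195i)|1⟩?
S†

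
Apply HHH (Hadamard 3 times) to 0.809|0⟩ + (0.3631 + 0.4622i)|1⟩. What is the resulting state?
(0.8288 + 0.3268i)|0⟩ + (0.3153 - 0.3268i)|1⟩

H² = I, so H^3 = H: a single Hadamard. With (a, b) = (0.809, (0.3631 + 0.4622i)), H gives ((a + b)/√2, (a − b)/√2) = ((0.8288 + 0.3268i), (0.3153 - 0.3268i)).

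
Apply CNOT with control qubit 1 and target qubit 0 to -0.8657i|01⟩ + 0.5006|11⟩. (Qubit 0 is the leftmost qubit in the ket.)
0.5006|01⟩ - 0.8657i|11⟩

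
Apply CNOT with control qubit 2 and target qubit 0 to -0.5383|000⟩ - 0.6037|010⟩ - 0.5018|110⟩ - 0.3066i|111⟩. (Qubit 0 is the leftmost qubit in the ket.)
-0.5383|000⟩ - 0.6037|010⟩ - 0.3066i|011⟩ - 0.5018|110⟩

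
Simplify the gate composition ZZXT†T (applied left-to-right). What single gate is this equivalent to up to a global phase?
X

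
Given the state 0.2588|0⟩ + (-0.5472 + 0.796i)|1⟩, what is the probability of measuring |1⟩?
0.933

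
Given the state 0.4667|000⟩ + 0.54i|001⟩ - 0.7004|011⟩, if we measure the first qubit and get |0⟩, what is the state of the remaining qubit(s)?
0.4667|00⟩ + 0.54i|01⟩ - 0.7004|11⟩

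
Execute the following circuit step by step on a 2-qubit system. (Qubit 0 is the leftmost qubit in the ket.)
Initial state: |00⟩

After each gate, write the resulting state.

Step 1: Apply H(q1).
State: 1/√2|00⟩ + 1/√2|01⟩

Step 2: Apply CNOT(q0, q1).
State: 1/√2|00⟩ + 1/√2|01⟩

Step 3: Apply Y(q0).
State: (1/√2)i|10⟩ + (1/√2)i|11⟩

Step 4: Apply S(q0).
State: -1/√2|10⟩ - 1/√2|11⟩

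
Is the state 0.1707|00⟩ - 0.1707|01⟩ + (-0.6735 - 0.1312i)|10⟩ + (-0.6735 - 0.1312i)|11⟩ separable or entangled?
Entangled

Writing the state as a|00⟩ + b|01⟩ + c|10⟩ + d|11⟩, it is a product state iff ad − bc = 0.
Here (a, b, c, d) = (0.1707, -0.1707, (-0.6735 - 0.1312i), (-0.6735 - 0.1312i)): ad − bc = (0.1707)(-0.6735 - 0.1312i) − (-0.1707)(-0.6735 - 0.1312i) = (-0.2299 - 0.04479i) ≠ 0, so the state is entangled.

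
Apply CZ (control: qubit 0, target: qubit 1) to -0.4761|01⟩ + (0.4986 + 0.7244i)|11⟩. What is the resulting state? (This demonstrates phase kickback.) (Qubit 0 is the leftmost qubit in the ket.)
-0.4761|01⟩ + (-0.4986 - 0.7244i)|11⟩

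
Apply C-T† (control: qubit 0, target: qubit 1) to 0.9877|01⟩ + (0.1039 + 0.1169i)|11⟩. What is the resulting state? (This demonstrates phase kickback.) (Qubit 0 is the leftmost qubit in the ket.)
0.9877|01⟩ + (0.1561 + 0.009192i)|11⟩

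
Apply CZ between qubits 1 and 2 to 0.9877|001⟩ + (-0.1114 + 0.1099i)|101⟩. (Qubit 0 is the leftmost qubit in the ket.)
0.9877|001⟩ + (-0.1114 + 0.1099i)|101⟩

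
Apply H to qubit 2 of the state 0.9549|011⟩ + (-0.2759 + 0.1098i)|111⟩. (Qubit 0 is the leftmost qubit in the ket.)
0.6752|010⟩ - 0.6752|011⟩ + (-0.1951 + 0.07764i)|110⟩ + (0.1951 - 0.07764i)|111⟩

H on qubit 2 mixes each pair of kets that differ only in qubit 2: amplitudes (a, b) of (|…0…⟩, |…1…⟩) become ((a + b)/√2, (a − b)/√2). Kets absent from the input have amplitude 0.
(|010⟩, |011⟩): (a, b) = (0, 0.9549) → (0.6752, -0.6752)
(|110⟩, |111⟩): (a, b) = (0, (-0.2759 + 0.1098i)) → ((-0.1951 + 0.07764i), (0.1951 - 0.07764i))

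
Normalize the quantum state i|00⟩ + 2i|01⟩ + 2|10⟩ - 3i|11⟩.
0.2357i|00⟩ + 0.4714i|01⟩ + 0.4714|10⟩ - (1/√2)i|11⟩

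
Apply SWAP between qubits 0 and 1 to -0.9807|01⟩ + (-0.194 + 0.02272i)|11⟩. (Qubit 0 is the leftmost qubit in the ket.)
-0.9807|10⟩ + (-0.194 + 0.02272i)|11⟩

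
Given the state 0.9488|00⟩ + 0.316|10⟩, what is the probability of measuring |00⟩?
0.9002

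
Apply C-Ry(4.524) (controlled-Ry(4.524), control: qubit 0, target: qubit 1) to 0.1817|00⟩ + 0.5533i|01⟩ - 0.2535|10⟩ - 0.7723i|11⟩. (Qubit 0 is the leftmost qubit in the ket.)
0.1817|00⟩ + 0.5533i|01⟩ + (0.1616 + 0.595i)|10⟩ + (-0.1953 + 0.4923i)|11⟩

C-Ry(4.524) leaves the control-|0⟩ kets |00⟩, |01⟩ unchanged and applies Ry(4.524) to qubit 1 on the control-|1⟩ pair (|10⟩, |11⟩).
Ry(4.524) = [[cos(θ/2), −sin(θ/2)], [sin(θ/2), cos(θ/2)]]; θ = 4.524, cos(θ/2) ≈ -0.637465, sin(θ/2) ≈ 0.770479.
With a = amp(|10⟩) = -0.2535 and b = amp(|11⟩) = -0.7723i:
new amp(|10⟩) = (-0.637465)·a + (-0.770479)·b = (0.1616 + 0.595i)
new amp(|11⟩) = (0.770479)·a + (-0.637465)·b = (-0.1953 + 0.4923i)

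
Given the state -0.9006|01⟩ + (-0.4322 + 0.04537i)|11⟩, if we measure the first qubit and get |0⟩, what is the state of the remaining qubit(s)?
-|1⟩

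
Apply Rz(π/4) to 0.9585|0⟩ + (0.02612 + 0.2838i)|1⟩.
(0.8855 - 0.3668i)|0⟩ + (-0.08447 + 0.2722i)|1⟩

Rz(π/4) = [[e^(−iθ/2), 0], [0, e^(iθ/2)]] with e^(±iθ/2) = cos(θ/2) ± i·sin(θ/2); θ = π/4, cos(θ/2) ≈ 0.92388, sin(θ/2) ≈ 0.382683.
With a = amp(|0⟩) = 0.9585 and b = amp(|1⟩) = (0.02612 + 0.2838i):
new amp(|0⟩) = (0.92388 - 0.382683i)·a = (0.8855 - 0.3668i)
new amp(|1⟩) = (0.92388 + 0.382683i)·b = (-0.08447 + 0.2722i)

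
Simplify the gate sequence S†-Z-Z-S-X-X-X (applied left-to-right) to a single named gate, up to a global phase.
X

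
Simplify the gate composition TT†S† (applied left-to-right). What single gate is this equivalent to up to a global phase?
S†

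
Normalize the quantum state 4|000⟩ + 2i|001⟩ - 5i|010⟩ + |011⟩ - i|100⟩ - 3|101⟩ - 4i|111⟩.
0.4714|000⟩ + 0.2357i|001⟩ - 0.5893i|010⟩ + 0.1179|011⟩ - 0.1179i|100⟩ - 1/√8|101⟩ - 0.4714i|111⟩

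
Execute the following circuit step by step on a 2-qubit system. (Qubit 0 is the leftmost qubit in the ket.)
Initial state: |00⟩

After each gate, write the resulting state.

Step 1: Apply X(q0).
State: |10⟩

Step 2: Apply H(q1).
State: 1/√2|10⟩ + 1/√2|11⟩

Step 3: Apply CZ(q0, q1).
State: 1/√2|10⟩ - 1/√2|11⟩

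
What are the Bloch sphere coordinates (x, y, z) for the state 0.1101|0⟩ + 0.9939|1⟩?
(0.2189, 0, -0.9757)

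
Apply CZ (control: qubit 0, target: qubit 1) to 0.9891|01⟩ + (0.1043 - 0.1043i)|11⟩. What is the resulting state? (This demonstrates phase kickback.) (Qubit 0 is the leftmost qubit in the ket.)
0.9891|01⟩ + (-0.1043 + 0.1043i)|11⟩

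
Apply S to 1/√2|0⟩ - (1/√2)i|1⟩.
1/√2|0⟩ + 1/√2|1⟩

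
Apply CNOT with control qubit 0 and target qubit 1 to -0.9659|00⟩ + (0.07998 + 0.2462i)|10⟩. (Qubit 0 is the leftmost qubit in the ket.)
-0.9659|00⟩ + (0.07998 + 0.2462i)|11⟩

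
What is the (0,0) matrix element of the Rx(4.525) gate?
-0.6379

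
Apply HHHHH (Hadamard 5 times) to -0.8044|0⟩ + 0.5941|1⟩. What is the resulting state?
-0.1487|0⟩ - 0.9889|1⟩

H² = I, so H^5 = H: a single Hadamard. With (a, b) = (-0.8044, 0.5941), H gives ((a + b)/√2, (a − b)/√2) = (-0.1487, -0.9889).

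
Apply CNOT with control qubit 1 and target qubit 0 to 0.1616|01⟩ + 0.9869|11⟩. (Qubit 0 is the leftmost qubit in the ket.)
0.9869|01⟩ + 0.1616|11⟩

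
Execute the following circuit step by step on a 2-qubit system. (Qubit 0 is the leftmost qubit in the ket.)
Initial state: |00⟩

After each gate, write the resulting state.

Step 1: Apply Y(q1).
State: i|01⟩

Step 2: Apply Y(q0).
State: -|11⟩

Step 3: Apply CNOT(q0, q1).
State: -|10⟩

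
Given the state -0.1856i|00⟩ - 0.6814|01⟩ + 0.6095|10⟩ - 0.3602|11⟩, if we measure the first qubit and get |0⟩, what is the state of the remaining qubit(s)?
-0.2628i|0⟩ - 0.9648|1⟩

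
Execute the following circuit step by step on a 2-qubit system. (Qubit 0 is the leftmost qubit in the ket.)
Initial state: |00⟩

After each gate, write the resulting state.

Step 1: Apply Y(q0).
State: i|10⟩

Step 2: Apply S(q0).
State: -|10⟩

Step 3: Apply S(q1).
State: -|10⟩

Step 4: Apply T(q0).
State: (-1/√2 - (1/√2)i)|10⟩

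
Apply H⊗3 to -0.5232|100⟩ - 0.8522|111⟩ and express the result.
-0.4863|000⟩ + 0.1163|001⟩ + 0.1163|010⟩ - 0.4863|011⟩ + 0.4863|100⟩ - 0.1163|101⟩ - 0.1163|110⟩ + 0.4863|111⟩

H⊗3 gives amp(|y⟩) = (1/2√2) Σ_x (−1)^(x·y) amp(|x⟩), where x·y is the number of positions in which both x and y have a 1.
|000⟩: (-0.5232 - 0.8522)/(2√2) = -0.4863
|001⟩: (-0.5232 + 0.8522)/(2√2) = 0.1163
|010⟩: (-0.5232 + 0.8522)/(2√2) = 0.1163
|011⟩: (-0.5232 - 0.8522)/(2√2) = -0.4863
|100⟩: (0.5232 + 0.8522)/(2√2) = 0.4863
|101⟩: (0.5232 - 0.8522)/(2√2) = -0.1163
|110⟩: (0.5232 - 0.8522)/(2√2) = -0.1163
|111⟩: (0.5232 + 0.8522)/(2√2) = 0.4863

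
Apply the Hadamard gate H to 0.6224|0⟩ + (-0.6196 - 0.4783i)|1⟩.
(0.00198 - 0.3382i)|0⟩ + (0.8782 + 0.3382i)|1⟩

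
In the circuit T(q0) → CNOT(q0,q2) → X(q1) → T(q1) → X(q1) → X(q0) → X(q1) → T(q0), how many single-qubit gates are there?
7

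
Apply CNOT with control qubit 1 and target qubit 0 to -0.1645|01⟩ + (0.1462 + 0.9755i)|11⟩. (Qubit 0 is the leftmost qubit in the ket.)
(0.1462 + 0.9755i)|01⟩ - 0.1645|11⟩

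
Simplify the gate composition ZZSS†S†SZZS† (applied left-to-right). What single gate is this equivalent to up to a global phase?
S†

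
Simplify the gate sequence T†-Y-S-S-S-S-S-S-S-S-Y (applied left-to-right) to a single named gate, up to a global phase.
T†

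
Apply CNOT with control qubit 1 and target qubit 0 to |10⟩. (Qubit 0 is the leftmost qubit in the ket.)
|10⟩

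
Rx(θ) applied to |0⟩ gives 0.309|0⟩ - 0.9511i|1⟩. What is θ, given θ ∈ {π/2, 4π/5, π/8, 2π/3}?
4π/5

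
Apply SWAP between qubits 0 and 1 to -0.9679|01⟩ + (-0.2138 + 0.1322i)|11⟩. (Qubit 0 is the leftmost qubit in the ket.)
-0.9679|10⟩ + (-0.2138 + 0.1322i)|11⟩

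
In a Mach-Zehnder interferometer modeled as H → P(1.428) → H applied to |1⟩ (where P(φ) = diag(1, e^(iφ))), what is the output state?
(0.4288 - 0.4949i)|0⟩ + (0.5712 + 0.4949i)|1⟩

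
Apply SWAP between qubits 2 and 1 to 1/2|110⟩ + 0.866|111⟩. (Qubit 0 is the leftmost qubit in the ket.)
1/2|101⟩ + 0.866|111⟩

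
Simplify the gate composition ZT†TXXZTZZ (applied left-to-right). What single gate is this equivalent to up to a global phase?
T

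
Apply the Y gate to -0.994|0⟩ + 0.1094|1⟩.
-0.1094i|0⟩ - 0.994i|1⟩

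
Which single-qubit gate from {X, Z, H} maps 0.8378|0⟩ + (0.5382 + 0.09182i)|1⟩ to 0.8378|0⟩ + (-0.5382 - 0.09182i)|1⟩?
Z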